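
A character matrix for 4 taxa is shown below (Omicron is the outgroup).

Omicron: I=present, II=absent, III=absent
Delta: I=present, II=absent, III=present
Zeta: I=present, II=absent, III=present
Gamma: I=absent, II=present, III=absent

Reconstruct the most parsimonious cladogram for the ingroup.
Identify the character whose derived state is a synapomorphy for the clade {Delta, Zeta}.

Character polarity is set by the outgroup: the derived state is whichever differs from the outgroup's state, so for I the derived state is 'absent', and for the remaining characters it is 'present'.
I (derived state 'absent') is unique to Gamma (autapomorphy; uninformative for grouping).
II (derived state 'present') is unique to Gamma (autapomorphy; uninformative for grouping).
III (derived state 'present') is shared by Delta and Zeta — a synapomorphy uniting that clade.
Most parsimonious ingroup topology: ((Delta,Zeta),Gamma).
The clade {Delta, Zeta} is supported by III: its derived state 'present' occurs in exactly those taxa and in no other taxon (including the outgroup).

III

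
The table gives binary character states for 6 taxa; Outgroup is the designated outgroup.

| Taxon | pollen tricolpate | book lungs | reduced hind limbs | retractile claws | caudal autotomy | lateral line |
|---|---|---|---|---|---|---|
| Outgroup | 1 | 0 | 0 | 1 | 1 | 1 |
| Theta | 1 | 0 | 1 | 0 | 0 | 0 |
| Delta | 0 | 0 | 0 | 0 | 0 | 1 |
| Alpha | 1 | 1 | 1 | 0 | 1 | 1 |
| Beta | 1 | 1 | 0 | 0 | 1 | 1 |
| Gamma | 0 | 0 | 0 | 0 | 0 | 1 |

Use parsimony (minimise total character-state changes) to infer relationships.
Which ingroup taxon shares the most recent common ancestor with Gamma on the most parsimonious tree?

Character polarity is set by the outgroup: the derived state is whichever differs from the outgroup's state, so for pollen tricolpate, retractile claws, caudal autotomy, lateral line the derived state is '0', and for the remaining characters it is '1'.
Only Delta and Gamma show the derived state '0' for pollen tricolpate, supporting them as a clade.
book lungs (derived state '1') is shared by Alpha and Beta — a synapomorphy uniting that clade.
reduced hind limbs groups Alpha and Theta, which is incompatible with the clades supported by the remaining characters; treating it as convergent (homoplasy) costs fewer steps than any alternative tree.
retractile claws (derived state '0') is shared by all ingroup taxa — unites the whole ingroup.
caudal autotomy: derived state '0' in Delta, Gamma, and Theta only — synapomorphy for {Delta, Gamma, Theta}.
lateral line: derived state '0' in Theta only — an autapomorphy, so it tells us nothing about relationships among taxa.
Most parsimonious ingroup topology: ((Theta,(Delta,Gamma)),(Alpha,Beta)).
Gamma and Delta form a cherry on this tree, so they are sister taxa.

Delta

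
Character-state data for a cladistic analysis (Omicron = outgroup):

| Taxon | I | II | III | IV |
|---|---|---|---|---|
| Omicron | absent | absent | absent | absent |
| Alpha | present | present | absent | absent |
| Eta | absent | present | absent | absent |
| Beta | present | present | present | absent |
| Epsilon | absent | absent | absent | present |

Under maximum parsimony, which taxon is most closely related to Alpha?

Beta

The outgroup has state 'absent' for every character, so 'present' is the derived state throughout.
I (derived state 'present') is shared by Alpha and Beta — a synapomorphy uniting that clade.
II (derived state 'present') is shared by Alpha, Beta, and Eta — a synapomorphy uniting that clade.
III (derived state 'present') is unique to Beta (autapomorphy; uninformative for grouping).
IV: derived state 'present' in Epsilon only — an autapomorphy, so it tells us nothing about relationships among taxa.
Most parsimonious ingroup topology: (((Alpha,Beta),Eta),Epsilon).
Alpha and Beta form a cherry on this tree, so they are sister taxa.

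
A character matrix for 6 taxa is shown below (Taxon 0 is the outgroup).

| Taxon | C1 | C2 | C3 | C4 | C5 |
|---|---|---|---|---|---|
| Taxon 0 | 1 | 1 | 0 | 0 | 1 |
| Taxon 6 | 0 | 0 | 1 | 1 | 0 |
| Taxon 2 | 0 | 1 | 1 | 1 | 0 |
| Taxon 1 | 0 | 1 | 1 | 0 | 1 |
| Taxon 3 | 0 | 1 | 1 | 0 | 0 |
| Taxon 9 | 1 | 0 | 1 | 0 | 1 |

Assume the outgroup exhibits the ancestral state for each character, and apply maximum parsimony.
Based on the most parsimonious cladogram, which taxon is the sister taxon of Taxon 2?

Character polarity is set by the outgroup: the derived state is whichever differs from the outgroup's state, so for C1, C2, C5 the derived state is '0', and for the remaining characters it is '1'.
C1: derived state '0' in Taxon 1, Taxon 2, Taxon 3, and Taxon 6 only — synapomorphy for {Taxon 1, Taxon 2, Taxon 3, Taxon 6}.
C2 groups Taxon 6 and Taxon 9, which is incompatible with the clades supported by the remaining characters; treating it as convergent (homoplasy) costs fewer steps than any alternative tree.
All ingroup taxa share the derived state '1' for C3; it defines the ingroup but does not resolve relationships within it.
Only Taxon 2 and Taxon 6 show the derived state '1' for C4, supporting them as a clade.
C5: derived state '0' in Taxon 2, Taxon 3, and Taxon 6 only — synapomorphy for {Taxon 2, Taxon 3, Taxon 6}.
Most parsimonious ingroup topology: ((((Taxon 6,Taxon 2),Taxon 3),Taxon 1),Taxon 9).
Taxon 2 and Taxon 6 form a cherry on this tree, so they are sister taxa.

Taxon 6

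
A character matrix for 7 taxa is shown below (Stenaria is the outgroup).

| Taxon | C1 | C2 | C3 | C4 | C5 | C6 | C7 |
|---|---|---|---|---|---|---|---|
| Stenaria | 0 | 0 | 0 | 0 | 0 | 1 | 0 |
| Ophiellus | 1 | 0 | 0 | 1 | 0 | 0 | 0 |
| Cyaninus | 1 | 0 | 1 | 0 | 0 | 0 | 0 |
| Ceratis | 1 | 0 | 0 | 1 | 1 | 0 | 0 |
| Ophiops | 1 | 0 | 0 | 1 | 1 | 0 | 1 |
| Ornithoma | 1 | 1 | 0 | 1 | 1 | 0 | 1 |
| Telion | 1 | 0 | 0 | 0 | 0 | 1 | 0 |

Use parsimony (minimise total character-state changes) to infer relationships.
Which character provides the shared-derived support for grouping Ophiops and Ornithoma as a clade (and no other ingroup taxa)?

C7

Character polarity is set by the outgroup: the derived state is whichever differs from the outgroup's state, so for C6 the derived state is '0', and for the remaining characters it is '1'.
All ingroup taxa share the derived state '1' for C1; it defines the ingroup but does not resolve relationships within it.
C2 (derived state '1') is unique to Ornithoma (autapomorphy; uninformative for grouping).
C3 (derived state '1') is unique to Cyaninus (autapomorphy; uninformative for grouping).
C4: derived state '1' in Ceratis, Ophiellus, Ophiops, and Ornithoma only — synapomorphy for {Ceratis, Ophiellus, Ophiops, Ornithoma}.
C5 (derived state '1') is shared by Ceratis, Ophiops, and Ornithoma — a synapomorphy uniting that clade.
C6: derived state '0' in Ceratis, Cyaninus, Ophiellus, Ophiops, and Ornithoma only — synapomorphy for {Ceratis, Cyaninus, Ophiellus, Ophiops, Ornithoma}.
C7 (derived state '1') is shared by Ophiops and Ornithoma — a synapomorphy uniting that clade.
Most parsimonious ingroup topology: (((Ophiellus,(Ceratis,(Ophiops,Ornithoma))),Cyaninus),Telion).
The clade {Ophiops, Ornithoma} is supported by C7: its derived state '1' occurs in exactly those taxa and in no other taxon (including the outgroup).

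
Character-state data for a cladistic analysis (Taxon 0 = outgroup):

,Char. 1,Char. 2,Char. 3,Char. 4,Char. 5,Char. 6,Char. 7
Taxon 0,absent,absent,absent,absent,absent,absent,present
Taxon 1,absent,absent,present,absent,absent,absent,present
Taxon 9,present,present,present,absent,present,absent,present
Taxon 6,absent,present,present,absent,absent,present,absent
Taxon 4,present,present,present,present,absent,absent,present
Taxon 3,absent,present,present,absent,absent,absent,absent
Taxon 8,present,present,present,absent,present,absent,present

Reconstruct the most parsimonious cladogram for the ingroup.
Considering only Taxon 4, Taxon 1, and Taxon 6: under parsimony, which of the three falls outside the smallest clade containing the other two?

Character polarity is set by the outgroup: the derived state is whichever differs from the outgroup's state, so for Char. 7 the derived state is 'absent', and for the remaining characters it is 'present'.
Char. 1: derived state 'present' in Taxon 4, Taxon 8, and Taxon 9 only — synapomorphy for {Taxon 4, Taxon 8, Taxon 9}.
Char. 2: derived state 'present' in Taxon 3, Taxon 4, Taxon 6, Taxon 8, and Taxon 9 only — synapomorphy for {Taxon 3, Taxon 4, Taxon 6, Taxon 8, Taxon 9}.
All ingroup taxa share the derived state 'present' for Char. 3; it defines the ingroup but does not resolve relationships within it.
Char. 4 (derived state 'present') is unique to Taxon 4 (autapomorphy; uninformative for grouping).
Only Taxon 8 and Taxon 9 show the derived state 'present' for Char. 5, supporting them as a clade.
Char. 6: derived state 'present' in Taxon 6 only — an autapomorphy, so it tells us nothing about relationships among taxa.
Char. 7 (derived state 'absent') is shared by Taxon 3 and Taxon 6 — a synapomorphy uniting that clade.
Most parsimonious ingroup topology: (Taxon 1,(((Taxon 9,Taxon 8),Taxon 4),(Taxon 6,Taxon 3))).
Taxon 6 and Taxon 4 share a more recent common ancestor with each other than either does with Taxon 1, so Taxon 1 is the least closely related of the three.

Taxon 1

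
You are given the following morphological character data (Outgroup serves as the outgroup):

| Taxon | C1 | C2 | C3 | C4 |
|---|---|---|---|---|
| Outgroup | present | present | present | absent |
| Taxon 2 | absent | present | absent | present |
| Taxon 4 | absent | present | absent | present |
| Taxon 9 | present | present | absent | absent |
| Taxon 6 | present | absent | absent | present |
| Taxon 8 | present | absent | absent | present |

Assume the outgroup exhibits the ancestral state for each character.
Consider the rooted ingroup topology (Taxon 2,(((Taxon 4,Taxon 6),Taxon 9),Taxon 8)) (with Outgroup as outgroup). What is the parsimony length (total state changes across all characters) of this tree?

7

Map each character onto (Taxon 2,(((Taxon 4,Taxon 6),Taxon 9),Taxon 8)) (rooted by Outgroup) and count the minimum state changes it requires (Fitch parsimony):
C1: 2; C2: 2; C3: 1; C4: 2.
Total tree length = 7.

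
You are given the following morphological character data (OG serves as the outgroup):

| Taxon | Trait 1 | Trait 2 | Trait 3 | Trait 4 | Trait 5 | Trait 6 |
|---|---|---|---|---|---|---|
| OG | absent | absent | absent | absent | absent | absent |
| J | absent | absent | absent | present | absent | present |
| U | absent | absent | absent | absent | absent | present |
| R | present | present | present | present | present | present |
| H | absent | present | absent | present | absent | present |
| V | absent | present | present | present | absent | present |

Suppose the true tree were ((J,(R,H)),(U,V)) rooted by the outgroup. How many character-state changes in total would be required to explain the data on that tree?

Map each character onto ((J,(R,H)),(U,V)) (rooted by OG) and count the minimum state changes it requires (Fitch parsimony):
Trait 1: 1; Trait 2: 2; Trait 3: 2; Trait 4: 2; Trait 5: 1; Trait 6: 1.
Total tree length = 9.

9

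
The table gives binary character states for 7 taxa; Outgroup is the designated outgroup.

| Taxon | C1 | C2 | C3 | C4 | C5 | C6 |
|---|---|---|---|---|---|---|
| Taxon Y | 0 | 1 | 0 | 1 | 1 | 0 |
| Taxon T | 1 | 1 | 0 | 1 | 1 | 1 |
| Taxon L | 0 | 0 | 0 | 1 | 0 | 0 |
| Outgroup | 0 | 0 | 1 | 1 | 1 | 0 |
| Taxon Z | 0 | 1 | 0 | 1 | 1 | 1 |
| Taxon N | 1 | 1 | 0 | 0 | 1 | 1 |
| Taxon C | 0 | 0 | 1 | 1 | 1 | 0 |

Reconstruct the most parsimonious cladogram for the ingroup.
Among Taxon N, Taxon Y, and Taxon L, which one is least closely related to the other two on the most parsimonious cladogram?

Character polarity is set by the outgroup: the derived state is whichever differs from the outgroup's state, so for C3, C4, C5 the derived state is '0', and for the remaining characters it is '1'.
C1: derived state '1' in Taxon N and Taxon T only — synapomorphy for {Taxon N, Taxon T}.
C2 (derived state '1') is shared by Taxon N, Taxon T, Taxon Y, and Taxon Z — a synapomorphy uniting that clade.
C3: derived state '0' in Taxon L, Taxon N, Taxon T, Taxon Y, and Taxon Z only — synapomorphy for {Taxon L, Taxon N, Taxon T, Taxon Y, Taxon Z}.
C4 (derived state '0') is unique to Taxon N (autapomorphy; uninformative for grouping).
C5 (derived state '0') is unique to Taxon L (autapomorphy; uninformative for grouping).
Only Taxon N, Taxon T, and Taxon Z show the derived state '1' for C6, supporting them as a clade.
Most parsimonious ingroup topology: (Taxon C,(((Taxon Z,(Taxon N,Taxon T)),Taxon Y),Taxon L)).
Taxon Y and Taxon N share a more recent common ancestor with each other than either does with Taxon L, so Taxon L is the least closely related of the three.

Taxon L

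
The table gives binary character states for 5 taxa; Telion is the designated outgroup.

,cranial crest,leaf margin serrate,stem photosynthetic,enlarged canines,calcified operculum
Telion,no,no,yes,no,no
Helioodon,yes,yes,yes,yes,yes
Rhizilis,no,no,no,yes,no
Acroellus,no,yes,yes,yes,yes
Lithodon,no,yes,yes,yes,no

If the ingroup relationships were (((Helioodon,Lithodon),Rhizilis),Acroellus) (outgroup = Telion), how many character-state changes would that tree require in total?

Map each character onto (((Helioodon,Lithodon),Rhizilis),Acroellus) (rooted by Telion) and count the minimum state changes it requires (Fitch parsimony):
cranial crest: 1; leaf margin serrate: 2; stem photosynthetic: 1; enlarged canines: 1; calcified operculum: 2.
Total tree length = 7.

7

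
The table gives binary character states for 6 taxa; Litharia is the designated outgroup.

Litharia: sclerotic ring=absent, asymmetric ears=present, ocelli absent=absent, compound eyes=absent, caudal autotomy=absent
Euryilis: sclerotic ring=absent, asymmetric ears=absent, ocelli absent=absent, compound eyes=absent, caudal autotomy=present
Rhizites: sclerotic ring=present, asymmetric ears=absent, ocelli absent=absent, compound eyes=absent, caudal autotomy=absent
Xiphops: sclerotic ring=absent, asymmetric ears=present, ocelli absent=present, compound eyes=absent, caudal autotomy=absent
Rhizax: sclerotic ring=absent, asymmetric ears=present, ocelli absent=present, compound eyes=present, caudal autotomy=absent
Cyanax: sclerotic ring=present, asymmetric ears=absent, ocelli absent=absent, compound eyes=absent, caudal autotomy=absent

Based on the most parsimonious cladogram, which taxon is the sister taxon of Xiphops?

Rhizax

Character polarity is set by the outgroup: the derived state is whichever differs from the outgroup's state, so for asymmetric ears the derived state is 'absent', and for the remaining characters it is 'present'.
sclerotic ring: derived state 'present' in Cyanax and Rhizites only — synapomorphy for {Cyanax, Rhizites}.
asymmetric ears (derived state 'absent') is shared by Cyanax, Euryilis, and Rhizites — a synapomorphy uniting that clade.
Only Rhizax and Xiphops show the derived state 'present' for ocelli absent, supporting them as a clade.
compound eyes (derived state 'present') is unique to Rhizax (autapomorphy; uninformative for grouping).
caudal autotomy (derived state 'present') is unique to Euryilis (autapomorphy; uninformative for grouping).
Most parsimonious ingroup topology: ((Euryilis,(Rhizites,Cyanax)),(Xiphops,Rhizax)).
Xiphops and Rhizax form a cherry on this tree, so they are sister taxa.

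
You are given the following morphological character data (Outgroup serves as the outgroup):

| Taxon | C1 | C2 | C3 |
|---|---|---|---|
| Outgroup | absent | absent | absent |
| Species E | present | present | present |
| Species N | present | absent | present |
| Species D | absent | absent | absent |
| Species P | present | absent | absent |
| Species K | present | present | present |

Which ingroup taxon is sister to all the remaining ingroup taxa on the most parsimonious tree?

The outgroup has state 'absent' for every character, so 'present' is the derived state throughout.
C1 (derived state 'present') is shared by Species E, Species K, Species N, and Species P — a synapomorphy uniting that clade.
C2: derived state 'present' in Species E and Species K only — synapomorphy for {Species E, Species K}.
Only Species E, Species K, and Species N show the derived state 'present' for C3, supporting them as a clade.
Most parsimonious ingroup topology: ((((Species E,Species K),Species N),Species P),Species D).
Species D is sister to the clade containing all other ingroup taxa, so it is the earliest-diverging (most basal) ingroup lineage.

Species D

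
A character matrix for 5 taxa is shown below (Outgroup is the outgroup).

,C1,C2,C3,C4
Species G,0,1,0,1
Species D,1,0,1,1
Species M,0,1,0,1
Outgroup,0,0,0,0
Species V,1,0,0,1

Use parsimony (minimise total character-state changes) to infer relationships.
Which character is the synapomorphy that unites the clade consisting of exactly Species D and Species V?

The outgroup has state '0' for every character, so '1' is the derived state throughout.
C1: derived state '1' in Species D and Species V only — synapomorphy for {Species D, Species V}.
Only Species G and Species M show the derived state '1' for C2, supporting them as a clade.
C3: derived state '1' in Species D only — an autapomorphy, so it tells us nothing about relationships among taxa.
C4 (derived state '1') is shared by all ingroup taxa — unites the whole ingroup.
Most parsimonious ingroup topology: ((Species D,Species V),(Species G,Species M)).
The clade {Species D, Species V} is supported by C1: its derived state '1' occurs in exactly those taxa and in no other taxon (including the outgroup).

C1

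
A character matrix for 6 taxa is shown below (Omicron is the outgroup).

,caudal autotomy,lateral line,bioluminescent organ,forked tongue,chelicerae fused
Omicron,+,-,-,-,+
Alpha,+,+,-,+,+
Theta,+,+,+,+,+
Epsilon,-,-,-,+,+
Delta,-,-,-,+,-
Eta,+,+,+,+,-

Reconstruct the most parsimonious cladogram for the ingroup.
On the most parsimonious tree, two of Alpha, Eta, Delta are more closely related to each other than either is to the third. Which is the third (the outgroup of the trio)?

Delta

Character polarity is set by the outgroup: the derived state is whichever differs from the outgroup's state, so for caudal autotomy, chelicerae fused the derived state is '-', and for the remaining characters it is '+'.
Only Delta and Epsilon show the derived state '-' for caudal autotomy, supporting them as a clade.
Only Alpha, Eta, and Theta show the derived state '+' for lateral line, supporting them as a clade.
bioluminescent organ: derived state '+' in Eta and Theta only — synapomorphy for {Eta, Theta}.
forked tongue (derived state '+') is shared by all ingroup taxa — unites the whole ingroup.
chelicerae fused (state '-') occurs in Delta and Eta but conflicts with the nesting implied by the other characters — most parsimoniously interpreted as homoplasy.
Most parsimonious ingroup topology: ((Alpha,(Theta,Eta)),(Epsilon,Delta)).
Eta and Alpha share a more recent common ancestor with each other than either does with Delta, so Delta is the least closely related of the three.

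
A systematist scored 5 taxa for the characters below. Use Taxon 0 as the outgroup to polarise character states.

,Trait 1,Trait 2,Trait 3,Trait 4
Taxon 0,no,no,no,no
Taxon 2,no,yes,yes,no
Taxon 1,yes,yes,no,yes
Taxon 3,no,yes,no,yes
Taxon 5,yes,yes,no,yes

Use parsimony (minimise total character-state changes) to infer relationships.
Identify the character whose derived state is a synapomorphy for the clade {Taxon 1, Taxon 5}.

The outgroup has state 'no' for every character, so 'yes' is the derived state throughout.
Trait 1: derived state 'yes' in Taxon 1 and Taxon 5 only — synapomorphy for {Taxon 1, Taxon 5}.
Trait 2 (derived state 'yes') is shared by all ingroup taxa — unites the whole ingroup.
Trait 3: derived state 'yes' in Taxon 2 only — an autapomorphy, so it tells us nothing about relationships among taxa.
Trait 4 (derived state 'yes') is shared by Taxon 1, Taxon 3, and Taxon 5 — a synapomorphy uniting that clade.
Most parsimonious ingroup topology: (Taxon 2,((Taxon 1,Taxon 5),Taxon 3)).
The clade {Taxon 1, Taxon 5} is supported by Trait 1: its derived state 'yes' occurs in exactly those taxa and in no other taxon (including the outgroup).

Trait 1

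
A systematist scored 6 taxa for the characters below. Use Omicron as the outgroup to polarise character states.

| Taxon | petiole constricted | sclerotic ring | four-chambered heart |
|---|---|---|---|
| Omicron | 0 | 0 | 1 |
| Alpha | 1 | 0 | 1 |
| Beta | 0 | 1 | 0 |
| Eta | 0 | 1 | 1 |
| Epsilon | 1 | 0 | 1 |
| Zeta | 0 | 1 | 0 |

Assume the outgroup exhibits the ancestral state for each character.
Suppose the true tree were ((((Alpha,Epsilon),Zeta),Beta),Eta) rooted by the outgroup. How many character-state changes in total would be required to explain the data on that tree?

Map each character onto ((((Alpha,Epsilon),Zeta),Beta),Eta) (rooted by Omicron) and count the minimum state changes it requires (Fitch parsimony):
petiole constricted: 1; sclerotic ring: 2; four-chambered heart: 2.
Total tree length = 5.

5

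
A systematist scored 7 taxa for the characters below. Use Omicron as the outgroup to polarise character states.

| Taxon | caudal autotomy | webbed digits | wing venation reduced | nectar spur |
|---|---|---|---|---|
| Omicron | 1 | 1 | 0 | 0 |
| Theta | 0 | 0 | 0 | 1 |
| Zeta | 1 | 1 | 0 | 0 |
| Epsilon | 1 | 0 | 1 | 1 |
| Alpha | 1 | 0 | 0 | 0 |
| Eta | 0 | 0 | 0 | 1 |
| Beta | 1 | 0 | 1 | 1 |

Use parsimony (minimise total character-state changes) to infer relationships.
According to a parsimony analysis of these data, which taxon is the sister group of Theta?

Character polarity is set by the outgroup: the derived state is whichever differs from the outgroup's state, so for caudal autotomy, webbed digits the derived state is '0', and for the remaining characters it is '1'.
Only Eta and Theta show the derived state '0' for caudal autotomy, supporting them as a clade.
webbed digits (derived state '0') is shared by Alpha, Beta, Epsilon, Eta, and Theta — a synapomorphy uniting that clade.
wing venation reduced: derived state '1' in Beta and Epsilon only — synapomorphy for {Beta, Epsilon}.
nectar spur: derived state '1' in Beta, Epsilon, Eta, and Theta only — synapomorphy for {Beta, Epsilon, Eta, Theta}.
Most parsimonious ingroup topology: ((((Theta,Eta),(Epsilon,Beta)),Alpha),Zeta).
Theta and Eta form a cherry on this tree, so they are sister taxa.

Eta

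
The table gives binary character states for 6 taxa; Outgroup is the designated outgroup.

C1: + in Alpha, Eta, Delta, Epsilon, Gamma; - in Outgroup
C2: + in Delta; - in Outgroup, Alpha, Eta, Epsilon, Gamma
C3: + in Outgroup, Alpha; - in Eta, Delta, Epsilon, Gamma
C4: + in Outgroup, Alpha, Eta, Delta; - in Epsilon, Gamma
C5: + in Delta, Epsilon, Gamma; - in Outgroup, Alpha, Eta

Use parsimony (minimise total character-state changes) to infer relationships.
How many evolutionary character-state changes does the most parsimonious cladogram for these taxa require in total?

5

Character polarity is set by the outgroup: the derived state is whichever differs from the outgroup's state, so for C3, C4 the derived state is '-', and for the remaining characters it is '+'.
C1 (derived state '+') is shared by all ingroup taxa — unites the whole ingroup.
C2: derived state '+' in Delta only — an autapomorphy, so it tells us nothing about relationships among taxa.
Only Delta, Epsilon, Eta, and Gamma show the derived state '-' for C3, supporting them as a clade.
Only Epsilon and Gamma show the derived state '-' for C4, supporting them as a clade.
C5: derived state '+' in Delta, Epsilon, and Gamma only — synapomorphy for {Delta, Epsilon, Gamma}.
Most parsimonious ingroup topology: (Alpha,(Eta,(Delta,(Epsilon,Gamma)))).
Changes per character on this tree: C1: 1; C2: 1; C3: 1; C4: 1; C5: 1.
Total = 5.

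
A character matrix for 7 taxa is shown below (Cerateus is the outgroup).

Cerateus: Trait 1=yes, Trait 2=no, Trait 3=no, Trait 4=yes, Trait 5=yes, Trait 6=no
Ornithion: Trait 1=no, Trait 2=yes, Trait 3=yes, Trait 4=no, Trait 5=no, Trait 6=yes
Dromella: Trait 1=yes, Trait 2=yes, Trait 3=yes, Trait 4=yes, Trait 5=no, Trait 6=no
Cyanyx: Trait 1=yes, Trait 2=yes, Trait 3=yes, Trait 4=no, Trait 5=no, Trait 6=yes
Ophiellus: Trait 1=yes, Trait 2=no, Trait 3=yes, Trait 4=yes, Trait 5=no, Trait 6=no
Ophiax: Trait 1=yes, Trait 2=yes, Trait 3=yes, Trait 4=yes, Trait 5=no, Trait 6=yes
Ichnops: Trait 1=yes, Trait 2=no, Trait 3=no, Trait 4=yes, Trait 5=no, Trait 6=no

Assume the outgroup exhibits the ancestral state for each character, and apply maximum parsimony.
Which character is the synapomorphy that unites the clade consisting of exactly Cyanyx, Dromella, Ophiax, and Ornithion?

Character polarity is set by the outgroup: the derived state is whichever differs from the outgroup's state, so for Trait 1, Trait 4, Trait 5 the derived state is 'no', and for the remaining characters it is 'yes'.
Trait 1: derived state 'no' in Ornithion only — an autapomorphy, so it tells us nothing about relationships among taxa.
Trait 2: derived state 'yes' in Cyanyx, Dromella, Ophiax, and Ornithion only — synapomorphy for {Cyanyx, Dromella, Ophiax, Ornithion}.
Trait 3 (derived state 'yes') is shared by Cyanyx, Dromella, Ophiax, Ophiellus, and Ornithion — a synapomorphy uniting that clade.
Trait 4: derived state 'no' in Cyanyx and Ornithion only — synapomorphy for {Cyanyx, Ornithion}.
Trait 5 (derived state 'no') is shared by all ingroup taxa — unites the whole ingroup.
Only Cyanyx, Ophiax, and Ornithion show the derived state 'yes' for Trait 6, supporting them as a clade.
Most parsimonious ingroup topology: ((((Ophiax,(Cyanyx,Ornithion)),Dromella),Ophiellus),Ichnops).
The clade {Cyanyx, Dromella, Ophiax, Ornithion} is supported by Trait 2: its derived state 'yes' occurs in exactly those taxa and in no other taxon (including the outgroup).

Trait 2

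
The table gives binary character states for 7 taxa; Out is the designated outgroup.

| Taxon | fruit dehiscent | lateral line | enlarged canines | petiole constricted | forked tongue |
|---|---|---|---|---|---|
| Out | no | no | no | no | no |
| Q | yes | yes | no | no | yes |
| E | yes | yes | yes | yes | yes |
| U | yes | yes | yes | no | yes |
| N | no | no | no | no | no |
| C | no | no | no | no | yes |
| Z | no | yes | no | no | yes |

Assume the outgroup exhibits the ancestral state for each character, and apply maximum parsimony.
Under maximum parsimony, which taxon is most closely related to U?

E

The outgroup has state 'no' for every character, so 'yes' is the derived state throughout.
Only E, Q, and U show the derived state 'yes' for fruit dehiscent, supporting them as a clade.
Only E, Q, U, and Z show the derived state 'yes' for lateral line, supporting them as a clade.
Only E and U show the derived state 'yes' for enlarged canines, supporting them as a clade.
petiole constricted: derived state 'yes' in E only — an autapomorphy, so it tells us nothing about relationships among taxa.
forked tongue: derived state 'yes' in C, E, Q, U, and Z only — synapomorphy for {C, E, Q, U, Z}.
Most parsimonious ingroup topology: ((((Q,(E,U)),Z),C),N).
U and E form a cherry on this tree, so they are sister taxa.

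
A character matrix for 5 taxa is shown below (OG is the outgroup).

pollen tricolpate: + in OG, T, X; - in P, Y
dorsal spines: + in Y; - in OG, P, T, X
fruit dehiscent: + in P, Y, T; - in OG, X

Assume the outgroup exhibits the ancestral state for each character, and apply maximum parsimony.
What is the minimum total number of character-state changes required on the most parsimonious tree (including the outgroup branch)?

3

Character polarity is set by the outgroup: the derived state is whichever differs from the outgroup's state, so for pollen tricolpate the derived state is '-', and for the remaining characters it is '+'.
pollen tricolpate (derived state '-') is shared by P and Y — a synapomorphy uniting that clade.
dorsal spines: derived state '+' in Y only — an autapomorphy, so it tells us nothing about relationships among taxa.
fruit dehiscent (derived state '+') is shared by P, T, and Y — a synapomorphy uniting that clade.
Most parsimonious ingroup topology: (((P,Y),T),X).
Changes per character on this tree: pollen tricolpate: 1; dorsal spines: 1; fruit dehiscent: 1.
Total = 3.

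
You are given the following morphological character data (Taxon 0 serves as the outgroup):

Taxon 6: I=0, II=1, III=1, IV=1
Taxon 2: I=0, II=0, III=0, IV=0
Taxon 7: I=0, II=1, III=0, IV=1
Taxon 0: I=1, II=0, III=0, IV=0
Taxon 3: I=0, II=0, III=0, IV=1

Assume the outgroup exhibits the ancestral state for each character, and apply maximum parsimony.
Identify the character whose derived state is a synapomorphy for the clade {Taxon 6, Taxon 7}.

II

Character polarity is set by the outgroup: the derived state is whichever differs from the outgroup's state, so for I the derived state is '0', and for the remaining characters it is '1'.
All ingroup taxa share the derived state '0' for I; it defines the ingroup but does not resolve relationships within it.
II (derived state '1') is shared by Taxon 6 and Taxon 7 — a synapomorphy uniting that clade.
III (derived state '1') is unique to Taxon 6 (autapomorphy; uninformative for grouping).
Only Taxon 3, Taxon 6, and Taxon 7 show the derived state '1' for IV, supporting them as a clade.
Most parsimonious ingroup topology: ((Taxon 3,(Taxon 7,Taxon 6)),Taxon 2).
The clade {Taxon 6, Taxon 7} is supported by II: its derived state '1' occurs in exactly those taxa and in no other taxon (including the outgroup).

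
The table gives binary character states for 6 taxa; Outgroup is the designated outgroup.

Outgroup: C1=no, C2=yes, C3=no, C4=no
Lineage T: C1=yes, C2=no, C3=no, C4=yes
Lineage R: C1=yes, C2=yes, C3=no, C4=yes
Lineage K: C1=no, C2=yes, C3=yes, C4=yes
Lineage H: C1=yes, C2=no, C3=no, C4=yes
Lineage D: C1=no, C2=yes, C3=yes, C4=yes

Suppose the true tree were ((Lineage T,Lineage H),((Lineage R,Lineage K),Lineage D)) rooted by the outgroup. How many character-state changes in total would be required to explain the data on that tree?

6

Map each character onto ((Lineage T,Lineage H),((Lineage R,Lineage K),Lineage D)) (rooted by Outgroup) and count the minimum state changes it requires (Fitch parsimony):
C1: 2; C2: 1; C3: 2; C4: 1.
Total tree length = 6.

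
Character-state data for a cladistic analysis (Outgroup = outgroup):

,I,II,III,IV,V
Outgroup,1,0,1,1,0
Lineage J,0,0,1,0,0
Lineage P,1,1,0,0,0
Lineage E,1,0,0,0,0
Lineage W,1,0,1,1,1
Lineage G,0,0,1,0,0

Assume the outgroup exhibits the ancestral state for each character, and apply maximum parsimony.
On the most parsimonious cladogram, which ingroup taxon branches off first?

Character polarity is set by the outgroup: the derived state is whichever differs from the outgroup's state, so for I, III, IV the derived state is '0', and for the remaining characters it is '1'.
I (derived state '0') is shared by Lineage G and Lineage J — a synapomorphy uniting that clade.
II: derived state '1' in Lineage P only — an autapomorphy, so it tells us nothing about relationships among taxa.
III (derived state '0') is shared by Lineage E and Lineage P — a synapomorphy uniting that clade.
IV (derived state '0') is shared by Lineage E, Lineage G, Lineage J, and Lineage P — a synapomorphy uniting that clade.
V (derived state '1') is unique to Lineage W (autapomorphy; uninformative for grouping).
Most parsimonious ingroup topology: (((Lineage J,Lineage G),(Lineage P,Lineage E)),Lineage W).
Lineage W is sister to the clade containing all other ingroup taxa, so it is the earliest-diverging (most basal) ingroup lineage.

Lineage W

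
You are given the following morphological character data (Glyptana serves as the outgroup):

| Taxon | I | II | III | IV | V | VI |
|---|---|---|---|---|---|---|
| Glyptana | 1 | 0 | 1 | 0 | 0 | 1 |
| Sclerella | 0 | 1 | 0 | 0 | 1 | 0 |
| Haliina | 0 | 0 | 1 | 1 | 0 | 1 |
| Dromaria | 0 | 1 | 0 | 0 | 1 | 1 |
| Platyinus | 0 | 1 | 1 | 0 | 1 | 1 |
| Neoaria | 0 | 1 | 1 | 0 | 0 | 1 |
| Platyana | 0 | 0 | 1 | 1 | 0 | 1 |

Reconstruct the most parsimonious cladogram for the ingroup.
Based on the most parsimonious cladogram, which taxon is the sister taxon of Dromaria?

Sclerella

Character polarity is set by the outgroup: the derived state is whichever differs from the outgroup's state, so for I, III, VI the derived state is '0', and for the remaining characters it is '1'.
All ingroup taxa share the derived state '0' for I; it defines the ingroup but does not resolve relationships within it.
II: derived state '1' in Dromaria, Neoaria, Platyinus, and Sclerella only — synapomorphy for {Dromaria, Neoaria, Platyinus, Sclerella}.
Only Dromaria and Sclerella show the derived state '0' for III, supporting them as a clade.
IV (derived state '1') is shared by Haliina and Platyana — a synapomorphy uniting that clade.
V: derived state '1' in Dromaria, Platyinus, and Sclerella only — synapomorphy for {Dromaria, Platyinus, Sclerella}.
VI: derived state '0' in Sclerella only — an autapomorphy, so it tells us nothing about relationships among taxa.
Most parsimonious ingroup topology: ((((Sclerella,Dromaria),Platyinus),Neoaria),(Haliina,Platyana)).
Dromaria and Sclerella form a cherry on this tree, so they are sister taxa.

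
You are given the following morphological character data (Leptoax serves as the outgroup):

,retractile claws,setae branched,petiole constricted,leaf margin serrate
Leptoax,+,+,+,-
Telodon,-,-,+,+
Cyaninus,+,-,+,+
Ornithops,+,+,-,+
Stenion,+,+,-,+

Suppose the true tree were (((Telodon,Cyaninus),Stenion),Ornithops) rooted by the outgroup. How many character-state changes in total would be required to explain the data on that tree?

Map each character onto (((Telodon,Cyaninus),Stenion),Ornithops) (rooted by Leptoax) and count the minimum state changes it requires (Fitch parsimony):
retractile claws: 1; setae branched: 1; petiole constricted: 2; leaf margin serrate: 1.
Total tree length = 5.

5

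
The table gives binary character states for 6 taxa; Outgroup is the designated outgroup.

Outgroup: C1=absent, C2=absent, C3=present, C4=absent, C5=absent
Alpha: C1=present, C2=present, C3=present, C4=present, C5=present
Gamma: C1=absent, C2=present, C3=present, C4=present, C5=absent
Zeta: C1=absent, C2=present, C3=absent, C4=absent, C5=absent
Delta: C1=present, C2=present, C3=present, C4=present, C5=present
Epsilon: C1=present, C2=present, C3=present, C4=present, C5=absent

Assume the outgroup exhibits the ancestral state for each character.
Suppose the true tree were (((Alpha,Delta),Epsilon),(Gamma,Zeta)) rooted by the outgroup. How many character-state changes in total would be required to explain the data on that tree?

6

Map each character onto (((Alpha,Delta),Epsilon),(Gamma,Zeta)) (rooted by Outgroup) and count the minimum state changes it requires (Fitch parsimony):
C1: 1; C2: 1; C3: 1; C4: 2; C5: 1.
Total tree length = 6.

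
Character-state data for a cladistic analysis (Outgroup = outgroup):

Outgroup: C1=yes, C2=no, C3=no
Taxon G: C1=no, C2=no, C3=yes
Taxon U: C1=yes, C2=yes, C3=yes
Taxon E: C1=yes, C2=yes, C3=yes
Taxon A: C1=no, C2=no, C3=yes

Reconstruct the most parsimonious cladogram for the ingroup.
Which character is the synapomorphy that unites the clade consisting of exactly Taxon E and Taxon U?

Character polarity is set by the outgroup: the derived state is whichever differs from the outgroup's state, so for C1 the derived state is 'no', and for the remaining characters it is 'yes'.
C1: derived state 'no' in Taxon A and Taxon G only — synapomorphy for {Taxon A, Taxon G}.
C2 (derived state 'yes') is shared by Taxon E and Taxon U — a synapomorphy uniting that clade.
C3 (derived state 'yes') is shared by all ingroup taxa — unites the whole ingroup.
Most parsimonious ingroup topology: ((Taxon G,Taxon A),(Taxon U,Taxon E)).
The clade {Taxon E, Taxon U} is supported by C2: its derived state 'yes' occurs in exactly those taxa and in no other taxon (including the outgroup).

C2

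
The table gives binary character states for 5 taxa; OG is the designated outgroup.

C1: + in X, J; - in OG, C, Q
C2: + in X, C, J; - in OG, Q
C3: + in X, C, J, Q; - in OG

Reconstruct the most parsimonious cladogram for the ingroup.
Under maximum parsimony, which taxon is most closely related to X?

J

The outgroup has state '-' for every character, so '+' is the derived state throughout.
Only J and X show the derived state '+' for C1, supporting them as a clade.
Only C, J, and X show the derived state '+' for C2, supporting them as a clade.
All ingroup taxa share the derived state '+' for C3; it defines the ingroup but does not resolve relationships within it.
Most parsimonious ingroup topology: (((X,J),C),Q).
X and J form a cherry on this tree, so they are sister taxa.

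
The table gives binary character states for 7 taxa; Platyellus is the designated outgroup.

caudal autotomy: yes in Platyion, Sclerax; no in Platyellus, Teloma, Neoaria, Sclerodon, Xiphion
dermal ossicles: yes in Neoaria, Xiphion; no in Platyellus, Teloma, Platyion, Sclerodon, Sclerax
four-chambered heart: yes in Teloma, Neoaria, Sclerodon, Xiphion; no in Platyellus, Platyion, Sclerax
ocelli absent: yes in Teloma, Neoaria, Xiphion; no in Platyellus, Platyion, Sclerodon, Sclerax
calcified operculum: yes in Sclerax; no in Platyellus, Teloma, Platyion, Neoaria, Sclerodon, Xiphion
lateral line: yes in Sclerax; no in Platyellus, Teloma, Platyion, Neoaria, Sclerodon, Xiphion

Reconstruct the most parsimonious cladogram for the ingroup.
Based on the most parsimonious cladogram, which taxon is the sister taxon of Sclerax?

The outgroup has state 'no' for every character, so 'yes' is the derived state throughout.
caudal autotomy (derived state 'yes') is shared by Platyion and Sclerax — a synapomorphy uniting that clade.
dermal ossicles (derived state 'yes') is shared by Neoaria and Xiphion — a synapomorphy uniting that clade.
Only Neoaria, Sclerodon, Teloma, and Xiphion show the derived state 'yes' for four-chambered heart, supporting them as a clade.
ocelli absent (derived state 'yes') is shared by Neoaria, Teloma, and Xiphion — a synapomorphy uniting that clade.
calcified operculum: derived state 'yes' in Sclerax only — an autapomorphy, so it tells us nothing about relationships among taxa.
lateral line: derived state 'yes' in Sclerax only — an autapomorphy, so it tells us nothing about relationships among taxa.
Most parsimonious ingroup topology: (((Teloma,(Neoaria,Xiphion)),Sclerodon),(Platyion,Sclerax)).
Sclerax and Platyion form a cherry on this tree, so they are sister taxa.

Platyion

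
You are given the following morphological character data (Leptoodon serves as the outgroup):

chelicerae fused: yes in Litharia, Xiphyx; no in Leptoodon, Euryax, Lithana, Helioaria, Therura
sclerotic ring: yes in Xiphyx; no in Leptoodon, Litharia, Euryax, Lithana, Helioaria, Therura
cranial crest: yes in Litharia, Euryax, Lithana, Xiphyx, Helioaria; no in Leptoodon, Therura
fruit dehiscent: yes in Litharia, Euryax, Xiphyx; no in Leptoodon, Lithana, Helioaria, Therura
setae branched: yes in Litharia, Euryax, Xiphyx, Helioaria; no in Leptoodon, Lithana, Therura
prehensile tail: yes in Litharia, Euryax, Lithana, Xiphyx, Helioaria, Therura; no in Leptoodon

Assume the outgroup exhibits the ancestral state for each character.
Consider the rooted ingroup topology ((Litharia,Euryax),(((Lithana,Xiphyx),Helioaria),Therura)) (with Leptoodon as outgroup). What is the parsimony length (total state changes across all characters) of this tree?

11

Map each character onto ((Litharia,Euryax),(((Lithana,Xiphyx),Helioaria),Therura)) (rooted by Leptoodon) and count the minimum state changes it requires (Fitch parsimony):
chelicerae fused: 2; sclerotic ring: 1; cranial crest: 2; fruit dehiscent: 2; setae branched: 3; prehensile tail: 1.
Total tree length = 11.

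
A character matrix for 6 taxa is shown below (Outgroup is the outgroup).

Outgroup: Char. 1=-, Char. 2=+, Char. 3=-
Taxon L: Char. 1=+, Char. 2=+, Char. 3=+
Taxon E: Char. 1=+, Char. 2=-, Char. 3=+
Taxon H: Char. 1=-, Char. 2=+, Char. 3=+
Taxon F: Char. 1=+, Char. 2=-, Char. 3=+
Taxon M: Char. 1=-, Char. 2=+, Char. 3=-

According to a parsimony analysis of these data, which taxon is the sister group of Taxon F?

Character polarity is set by the outgroup: the derived state is whichever differs from the outgroup's state, so for Char. 2 the derived state is '-', and for the remaining characters it is '+'.
Char. 1 (derived state '+') is shared by Taxon E, Taxon F, and Taxon L — a synapomorphy uniting that clade.
Char. 2: derived state '-' in Taxon E and Taxon F only — synapomorphy for {Taxon E, Taxon F}.
Char. 3 (derived state '+') is shared by Taxon E, Taxon F, Taxon H, and Taxon L — a synapomorphy uniting that clade.
Most parsimonious ingroup topology: (((Taxon L,(Taxon E,Taxon F)),Taxon H),Taxon M).
Taxon F and Taxon E form a cherry on this tree, so they are sister taxa.

Taxon E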